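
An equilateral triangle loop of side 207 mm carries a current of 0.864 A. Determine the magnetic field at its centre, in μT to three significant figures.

Each side is a finite straight segment at perpendicular distance d = a/(2 tan(π/3)) = 0.05976 m from the centre, with end-angles ±π/3.
One side contributes B₁ = (μ₀I/4πd)·2 sin(π/3) = 2.50×10⁻⁶ T.
All 3 sides add in the same direction: B = 3 × 2.50×10⁻⁶ = 7.51×10⁻⁶ T.

B ≈ 7.51 μT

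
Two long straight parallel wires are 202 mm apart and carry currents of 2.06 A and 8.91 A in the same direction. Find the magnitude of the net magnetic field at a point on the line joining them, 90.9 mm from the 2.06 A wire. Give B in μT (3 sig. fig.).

Each long wire gives B = μ₀I/(2πd). Distances are d₁ = 0.0909 m and d₂ = 0.1111 m.
B₁ = 4.53×10⁻⁶ T, B₂ = 1.60×10⁻⁵ T.
Between parallel currents the two contributions point in opposite directions, so they subtract. B = |B₁ − B₂| = |4.53×10⁻⁶ − 1.60×10⁻⁵| = 1.15×10⁻⁵ T.

B ≈ 11.5 μT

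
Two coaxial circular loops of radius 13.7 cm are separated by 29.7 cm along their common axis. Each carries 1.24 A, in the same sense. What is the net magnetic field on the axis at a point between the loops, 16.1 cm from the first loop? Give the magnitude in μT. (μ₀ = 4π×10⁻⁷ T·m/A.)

Each loop contributes B = μ₀IR²/[2(R²+z²)^(3/2)] on the axis, with z measured from that loop.
Loop 1 (z = 0.161 m): B₁ = 1.55×10⁻⁶ T. Loop 2 (z = 0.136 m): B₂ = 2.03×10⁻⁶ T.
The fields add: B = B₁ + B₂ = 3.58×10⁻⁶ T.

B ≈ 3.58 μT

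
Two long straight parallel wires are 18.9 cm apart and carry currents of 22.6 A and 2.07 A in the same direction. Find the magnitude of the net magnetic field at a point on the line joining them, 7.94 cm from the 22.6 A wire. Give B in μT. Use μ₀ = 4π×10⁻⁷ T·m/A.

B ≈ 53.1 μT

Each long wire gives B = μ₀I/(2πd). Distances are d₁ = 0.0794 m and d₂ = 0.1096 m.
B₁ = 5.69×10⁻⁵ T, B₂ = 3.78×10⁻⁶ T.
Between parallel currents the two contributions point in opposite directions, so they subtract. B = |B₁ − B₂| = |5.69×10⁻⁵ − 3.78×10⁻⁶| = 5.31×10⁻⁵ T.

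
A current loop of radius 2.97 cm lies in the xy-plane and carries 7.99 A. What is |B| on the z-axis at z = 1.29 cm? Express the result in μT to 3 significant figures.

B ≈ 130 μT

On the axis of a circular loop, B = μ₀IR² / [2(R²+z²)^(3/2)].
R² + z² = (0.0297)² + (0.0129)² = 0.001049 m², and (R²+z²)^(3/2) = 3.40×10⁻⁵ m³.
B = (4π×10⁻⁷ × 7.99 × 0.0008821) / (2 × 3.40×10⁻⁵) = 1.30×10⁻⁴ T.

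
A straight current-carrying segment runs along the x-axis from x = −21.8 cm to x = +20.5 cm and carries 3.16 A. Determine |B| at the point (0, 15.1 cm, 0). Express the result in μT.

For a finite straight segment, B = (μ₀I/4πd)(sinθ₁ + sinθ₂), where θ₁, θ₂ are the angles from the perpendicular to each end.
The perpendicular distance is d = 0.151 m; the end-offsets along the wire are a = 0.218 m and b = 0.205 m.
sinθ₁ = 0.218/√(0.218²+0.151²) = 0.8221; sinθ₂ = 0.205/√(0.205²+0.151²) = 0.8052.
B = (4π×10⁻⁷ × 3.16) / (4π × 0.151) × (0.8221 + 0.8052) = 3.41×10⁻⁶ T.

B ≈ 3.41 μT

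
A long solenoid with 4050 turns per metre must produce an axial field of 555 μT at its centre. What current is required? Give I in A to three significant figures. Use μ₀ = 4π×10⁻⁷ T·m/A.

Inside a long solenoid B = μ₀nI with n = 4050 m⁻¹, so I = B/(μ₀n).
I = 5.55×10⁻⁴ / (4π×10⁻⁷ × 4050) = 0.109 A.

I ≈ 0.109 A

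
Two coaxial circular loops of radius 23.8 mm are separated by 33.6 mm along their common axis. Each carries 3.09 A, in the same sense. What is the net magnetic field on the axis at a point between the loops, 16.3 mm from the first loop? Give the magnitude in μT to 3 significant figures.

Each loop contributes B = μ₀IR²/[2(R²+z²)^(3/2)] on the axis, with z measured from that loop.
Loop 1 (z = 0.0163 m): B₁ = 4.58×10⁻⁵ T. Loop 2 (z = 0.0173 m): B₂ = 4.32×10⁻⁵ T.
The fields add: B = B₁ + B₂ = 8.90×10⁻⁵ T.

B ≈ 89.0 μT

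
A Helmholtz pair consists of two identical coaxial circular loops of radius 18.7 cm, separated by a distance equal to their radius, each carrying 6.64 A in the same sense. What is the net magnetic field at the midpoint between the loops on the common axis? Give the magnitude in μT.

Each loop contributes B = μ₀IR²/[2(R²+z²)^(3/2)] on the axis, with z measured from that loop.
Loop 1 (z = 0.0935 m): B₁ = 1.60×10⁻⁵ T. Loop 2 (z = 0.0935 m): B₂ = 1.60×10⁻⁵ T.
The fields add: B = B₁ + B₂ = 3.19×10⁻⁵ T.

B ≈ 31.9 μT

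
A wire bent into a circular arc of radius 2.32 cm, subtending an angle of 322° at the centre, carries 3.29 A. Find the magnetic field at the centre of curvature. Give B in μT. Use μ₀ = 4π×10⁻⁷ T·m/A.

The Biot–Savart field of a circular arc at its centre is B = μ₀Iφ/(4πR), with φ = 5.62 rad.
B = (4π×10⁻⁷ × 3.29 × 5.62) / (4π × 0.0232) = 7.97×10⁻⁵ T.

B ≈ 79.7 μT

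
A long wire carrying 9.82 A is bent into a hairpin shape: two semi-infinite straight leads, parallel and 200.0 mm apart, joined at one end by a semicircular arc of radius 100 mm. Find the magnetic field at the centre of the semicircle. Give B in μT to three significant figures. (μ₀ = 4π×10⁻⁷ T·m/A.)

B ≈ 50.5 μT

The semicircular arc contributes B_arc = μ₀I·π/(4πR) = μ₀I/(4R) = 3.09×10⁻⁵ T.
Each semi-infinite lead is at perpendicular distance R = 0.1 m from the centre, with the perpendicular foot at its near end, so it contributes μ₀I/(4πR); both point the same way, together 1.96×10⁻⁵ T.
Arc and leads all point the same direction: B = 3.09×10⁻⁵ + 1.96×10⁻⁵ = 5.05×10⁻⁵ T.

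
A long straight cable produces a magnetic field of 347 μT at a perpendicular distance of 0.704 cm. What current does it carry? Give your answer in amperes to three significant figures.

I ≈ 12.2 A

For a long straight wire B = μ₀I/(2πd), so I = 2πdB/μ₀.
I = 2π × 0.00704 × 3.47×10⁻⁴ / (4π×10⁻⁷) = 12.2 A.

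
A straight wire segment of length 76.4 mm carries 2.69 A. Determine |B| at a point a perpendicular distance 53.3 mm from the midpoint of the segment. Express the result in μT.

B ≈ 5.88 μT

For a finite straight segment, B = (μ₀I/4πd)(sinθ₁ + sinθ₂), where θ₁, θ₂ are the angles from the perpendicular to each end.
The perpendicular from the point meets the wire at its midpoint, so each end is L/2 = 0.0382 m away along the wire.
sinθ₁ = 0.0382/√(0.0382²+0.0533²) = 0.5825; sinθ₂ = 0.0382/√(0.0382²+0.0533²) = 0.5825.
B = (4π×10⁻⁷ × 2.69) / (4π × 0.0533) × (0.5825 + 0.5825) = 5.88×10⁻⁶ T.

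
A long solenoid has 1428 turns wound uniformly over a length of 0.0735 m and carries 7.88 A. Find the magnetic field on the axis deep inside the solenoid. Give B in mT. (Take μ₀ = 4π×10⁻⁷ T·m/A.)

B ≈ 192 mT

Inside a long solenoid, B = μ₀nI with n = 1.943×10⁴ turns/m.
B = 4π×10⁻⁷ × 1.943×10⁴ × 7.88 = 0.192 T.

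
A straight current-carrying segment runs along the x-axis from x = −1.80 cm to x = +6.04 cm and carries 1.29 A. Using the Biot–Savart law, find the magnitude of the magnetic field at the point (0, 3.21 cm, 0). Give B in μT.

For a finite straight segment, B = (μ₀I/4πd)(sinθ₁ + sinθ₂), where θ₁, θ₂ are the angles from the perpendicular to each end.
The perpendicular distance is d = 0.0321 m; the end-offsets along the wire are a = 0.018 m and b = 0.0604 m.
sinθ₁ = 0.018/√(0.018²+0.0321²) = 0.4891; sinθ₂ = 0.0604/√(0.0604²+0.0321²) = 0.8830.
B = (4π×10⁻⁷ × 1.29) / (4π × 0.0321) × (0.4891 + 0.8830) = 5.51×10⁻⁶ T.

B ≈ 5.51 μT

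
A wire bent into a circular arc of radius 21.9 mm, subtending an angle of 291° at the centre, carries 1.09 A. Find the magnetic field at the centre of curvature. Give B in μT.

The Biot–Savart field of a circular arc at its centre is B = μ₀Iφ/(4πR), with φ = 5.079 rad.
B = (4π×10⁻⁷ × 1.09 × 5.079) / (4π × 0.0219) = 2.53×10⁻⁵ T.

B ≈ 25.3 μT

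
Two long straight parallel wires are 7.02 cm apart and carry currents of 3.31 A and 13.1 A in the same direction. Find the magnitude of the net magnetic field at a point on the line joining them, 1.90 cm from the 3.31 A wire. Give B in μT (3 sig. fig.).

Each long wire gives B = μ₀I/(2πd). Distances are d₁ = 0.019 m and d₂ = 0.0512 m.
B₁ = 3.48×10⁻⁵ T, B₂ = 5.12×10⁻⁵ T.
Between parallel currents the two contributions point in opposite directions, so they subtract. B = |B₁ − B₂| = |3.48×10⁻⁵ − 5.12×10⁻⁵| = 1.63×10⁻⁵ T.

B ≈ 16.3 μT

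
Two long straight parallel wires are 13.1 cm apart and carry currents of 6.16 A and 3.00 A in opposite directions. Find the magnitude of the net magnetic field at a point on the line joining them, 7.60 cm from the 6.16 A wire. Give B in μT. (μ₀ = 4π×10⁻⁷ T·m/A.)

Each long wire gives B = μ₀I/(2πd). Distances are d₁ = 0.076 m and d₂ = 0.055 m.
B₁ = 1.62×10⁻⁵ T, B₂ = 1.09×10⁻⁵ T.
Between antiparallel currents both contributions point the same way, so they add. B = B₁ + B₂ = 1.62×10⁻⁵ + 1.09×10⁻⁵ = 2.71×10⁻⁵ T.

B ≈ 27.1 μT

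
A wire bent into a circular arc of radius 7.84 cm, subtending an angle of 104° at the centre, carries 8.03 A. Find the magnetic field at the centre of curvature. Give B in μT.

B ≈ 18.6 μT

The Biot–Savart field of a circular arc at its centre is B = μ₀Iφ/(4πR), with φ = 1.815 rad.
B = (4π×10⁻⁷ × 8.03 × 1.815) / (4π × 0.0784) = 1.86×10⁻⁵ T.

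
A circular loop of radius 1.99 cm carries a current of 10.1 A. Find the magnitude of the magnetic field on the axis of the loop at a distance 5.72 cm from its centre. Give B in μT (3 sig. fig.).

On the axis of a circular loop, B = μ₀IR² / [2(R²+z²)^(3/2)].
R² + z² = (0.0199)² + (0.0572)² = 0.003668 m², and (R²+z²)^(3/2) = 2.22×10⁻⁴ m³.
B = (4π×10⁻⁷ × 10.1 × 0.000396) / (2 × 2.22×10⁻⁴) = 1.13×10⁻⁵ T.

B ≈ 11.3 μT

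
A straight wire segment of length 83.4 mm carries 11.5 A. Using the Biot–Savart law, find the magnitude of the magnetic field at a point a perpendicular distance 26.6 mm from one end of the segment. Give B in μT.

For a finite straight segment, B = (μ₀I/4πd)(sinθ₁ + sinθ₂), where θ₁, θ₂ are the angles from the perpendicular to each end.
The perpendicular foot is at one end, so the two end-offsets along the wire are 0 and L = 0.0834 m.
sinθ₁ = 0/√(0²+0.0266²) = 0.0000; sinθ₂ = 0.0834/√(0.0834²+0.0266²) = 0.9527.
B = (4π×10⁻⁷ × 11.5) / (4π × 0.0266) × (0.0000 + 0.9527) = 4.12×10⁻⁵ T.

B ≈ 41.2 μT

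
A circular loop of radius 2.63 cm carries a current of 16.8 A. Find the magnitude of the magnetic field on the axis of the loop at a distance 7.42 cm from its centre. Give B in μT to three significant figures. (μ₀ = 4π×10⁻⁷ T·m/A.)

On the axis of a circular loop, B = μ₀IR² / [2(R²+z²)^(3/2)].
R² + z² = (0.0263)² + (0.0742)² = 0.006197 m², and (R²+z²)^(3/2) = 4.88×10⁻⁴ m³.
B = (4π×10⁻⁷ × 16.8 × 0.0006917) / (2 × 4.88×10⁻⁴) = 1.50×10⁻⁵ T.

B ≈ 15.0 μT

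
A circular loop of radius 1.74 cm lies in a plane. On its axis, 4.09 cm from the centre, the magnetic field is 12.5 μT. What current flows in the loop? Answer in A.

I ≈ 5.77 A

On the axis of a loop, B = μ₀IR²/[2(R²+z²)^(3/2)], so I = 2B(R²+z²)^(3/2)/(μ₀R²).
R² + z² = 0.0003028 + 0.001673 = 0.001976 m²; raised to 3/2 gives 8.78×10⁻⁵ m³.
I = 2 × 1.25×10⁻⁵ × 8.78×10⁻⁵ / (1.26×10⁻⁶ × 0.0003028) = 5.77 A.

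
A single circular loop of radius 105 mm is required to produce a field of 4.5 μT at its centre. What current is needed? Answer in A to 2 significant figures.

At the centre of a circular loop B = μ₀I/(2R), so I = 2RB/μ₀.
With R = 0.105 m, I = 2 × 0.105 × 4.50×10⁻⁶ / (4π×10⁻⁷) = 0.752 A.

I ≈ 0.75 A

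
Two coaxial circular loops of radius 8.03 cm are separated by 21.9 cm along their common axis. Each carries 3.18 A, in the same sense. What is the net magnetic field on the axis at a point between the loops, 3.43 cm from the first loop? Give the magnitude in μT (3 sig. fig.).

B ≈ 20.9 μT

Each loop contributes B = μ₀IR²/[2(R²+z²)^(3/2)] on the axis, with z measured from that loop.
Loop 1 (z = 0.0343 m): B₁ = 1.94×10⁻⁵ T. Loop 2 (z = 0.1847 m): B₂ = 1.58×10⁻⁶ T.
The fields add: B = B₁ + B₂ = 2.09×10⁻⁵ T.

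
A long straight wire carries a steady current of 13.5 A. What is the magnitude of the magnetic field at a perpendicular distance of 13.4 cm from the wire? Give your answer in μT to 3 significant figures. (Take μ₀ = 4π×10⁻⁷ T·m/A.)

B ≈ 20.1 μT

For an infinitely long straight wire, B = μ₀I/(2πd).
B = (4π×10⁻⁷ × 13.5) / (2π × 0.134) = 2.01×10⁻⁵ T.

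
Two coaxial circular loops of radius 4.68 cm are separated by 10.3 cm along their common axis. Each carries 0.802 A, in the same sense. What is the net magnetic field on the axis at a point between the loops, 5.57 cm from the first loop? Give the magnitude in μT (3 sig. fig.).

B ≈ 6.61 μT

Each loop contributes B = μ₀IR²/[2(R²+z²)^(3/2)] on the axis, with z measured from that loop.
Loop 1 (z = 0.0557 m): B₁ = 2.87×10⁻⁶ T. Loop 2 (z = 0.0473 m): B₂ = 3.75×10⁻⁶ T.
The fields add: B = B₁ + B₂ = 6.61×10⁻⁶ T.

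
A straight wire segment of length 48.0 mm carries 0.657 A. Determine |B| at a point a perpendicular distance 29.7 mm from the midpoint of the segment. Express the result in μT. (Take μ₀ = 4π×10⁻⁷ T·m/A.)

B ≈ 2.78 μT

For a finite straight segment, B = (μ₀I/4πd)(sinθ₁ + sinθ₂), where θ₁, θ₂ are the angles from the perpendicular to each end.
The perpendicular from the point meets the wire at its midpoint, so each end is L/2 = 0.024 m away along the wire.
sinθ₁ = 0.024/√(0.024²+0.0297²) = 0.6285; sinθ₂ = 0.024/√(0.024²+0.0297²) = 0.6285.
B = (4π×10⁻⁷ × 0.657) / (4π × 0.0297) × (0.6285 + 0.6285) = 2.78×10⁻⁶ T.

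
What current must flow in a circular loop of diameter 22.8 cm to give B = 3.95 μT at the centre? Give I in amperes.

At the centre of a circular loop B = μ₀I/(2R), so I = 2RB/μ₀.
With R = 0.114 m, I = 2 × 0.114 × 3.95×10⁻⁶ / (4π×10⁻⁷) = 0.717 A.

I ≈ 0.717 A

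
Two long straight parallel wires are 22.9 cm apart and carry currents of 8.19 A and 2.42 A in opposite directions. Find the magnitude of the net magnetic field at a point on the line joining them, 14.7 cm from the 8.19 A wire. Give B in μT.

Each long wire gives B = μ₀I/(2πd). Distances are d₁ = 0.147 m and d₂ = 0.082 m.
B₁ = 1.11×10⁻⁵ T, B₂ = 5.90×10⁻⁶ T.
Between antiparallel currents both contributions point the same way, so they add. B = B₁ + B₂ = 1.11×10⁻⁵ + 5.90×10⁻⁶ = 1.70×10⁻⁵ T.

B ≈ 17.0 μT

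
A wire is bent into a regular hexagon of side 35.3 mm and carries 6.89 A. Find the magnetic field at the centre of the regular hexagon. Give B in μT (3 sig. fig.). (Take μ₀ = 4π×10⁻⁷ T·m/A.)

Each side is a finite straight segment at perpendicular distance d = a/(2 tan(π/6)) = 0.03057 m from the centre, with end-angles ±π/6.
One side contributes B₁ = (μ₀I/4πd)·2 sin(π/6) = 2.25×10⁻⁵ T.
All 6 sides add in the same direction: B = 6 × 2.25×10⁻⁵ = 1.35×10⁻⁴ T.

B ≈ 135 μT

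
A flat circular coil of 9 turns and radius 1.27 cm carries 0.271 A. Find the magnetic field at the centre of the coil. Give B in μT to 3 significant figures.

For an N-turn flat coil, B = Nμ₀I/(2R) with R = 0.0127 m.
B = 9 × 1.34×10⁻⁵ T = 1.21×10⁻⁴ T.

B ≈ 121 μT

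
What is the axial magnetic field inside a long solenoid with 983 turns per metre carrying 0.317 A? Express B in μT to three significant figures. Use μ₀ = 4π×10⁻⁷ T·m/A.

B ≈ 392 μT

Inside a long solenoid, B = μ₀nI with n = 983 turns/m.
B = 4π×10⁻⁷ × 983 × 0.317 = 3.92×10⁻⁴ T.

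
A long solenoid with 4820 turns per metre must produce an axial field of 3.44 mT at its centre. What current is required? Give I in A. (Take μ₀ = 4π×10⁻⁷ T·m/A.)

I ≈ 0.568 A

Inside a long solenoid B = μ₀nI with n = 4820 m⁻¹, so I = B/(μ₀n).
I = 3.44×10⁻³ / (4π×10⁻⁷ × 4820) = 0.568 A.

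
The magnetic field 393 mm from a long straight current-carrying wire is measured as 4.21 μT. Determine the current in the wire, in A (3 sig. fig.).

For a long straight wire B = μ₀I/(2πd), so I = 2πdB/μ₀.
I = 2π × 0.393 × 4.21×10⁻⁶ / (4π×10⁻⁷) = 8.27 A.

I ≈ 8.27 A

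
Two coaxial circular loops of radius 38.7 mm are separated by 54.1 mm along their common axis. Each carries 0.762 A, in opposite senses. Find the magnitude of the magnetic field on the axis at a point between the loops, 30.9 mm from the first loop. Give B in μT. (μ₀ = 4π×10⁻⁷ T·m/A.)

B ≈ 1.90 μT

Each loop contributes B = μ₀IR²/[2(R²+z²)^(3/2)] on the axis, with z measured from that loop.
Loop 1 (z = 0.0309 m): B₁ = 5.90×10⁻⁶ T. Loop 2 (z = 0.0232 m): B₂ = 7.81×10⁻⁶ T.
The fields oppose: B = |B₁ − B₂| = 1.90×10⁻⁶ T.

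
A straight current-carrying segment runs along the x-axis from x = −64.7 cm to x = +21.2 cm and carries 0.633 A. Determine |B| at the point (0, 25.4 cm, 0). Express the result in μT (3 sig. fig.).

B ≈ 0.392 μT

For a finite straight segment, B = (μ₀I/4πd)(sinθ₁ + sinθ₂), where θ₁, θ₂ are the angles from the perpendicular to each end.
The perpendicular distance is d = 0.254 m; the end-offsets along the wire are a = 0.647 m and b = 0.212 m.
sinθ₁ = 0.647/√(0.647²+0.254²) = 0.9308; sinθ₂ = 0.212/√(0.212²+0.254²) = 0.6408.
B = (4π×10⁻⁷ × 0.633) / (4π × 0.254) × (0.9308 + 0.6408) = 3.92×10⁻⁷ T.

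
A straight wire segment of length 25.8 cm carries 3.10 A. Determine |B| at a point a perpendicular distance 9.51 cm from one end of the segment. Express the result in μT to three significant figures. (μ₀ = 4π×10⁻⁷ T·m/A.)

For a finite straight segment, B = (μ₀I/4πd)(sinθ₁ + sinθ₂), where θ₁, θ₂ are the angles from the perpendicular to each end.
The perpendicular foot is at one end, so the two end-offsets along the wire are 0 and L = 0.258 m.
sinθ₁ = 0/√(0²+0.0951²) = 0.0000; sinθ₂ = 0.258/√(0.258²+0.0951²) = 0.9383.
B = (4π×10⁻⁷ × 3.10) / (4π × 0.0951) × (0.0000 + 0.9383) = 3.06×10⁻⁶ T.

B ≈ 3.06 μT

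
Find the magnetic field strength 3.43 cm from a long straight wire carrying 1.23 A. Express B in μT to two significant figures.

B ≈ 7.2 μT

For an infinitely long straight wire, B = μ₀I/(2πd).
B = (4π×10⁻⁷ × 1.23) / (2π × 0.0343) = 7.17×10⁻⁶ T.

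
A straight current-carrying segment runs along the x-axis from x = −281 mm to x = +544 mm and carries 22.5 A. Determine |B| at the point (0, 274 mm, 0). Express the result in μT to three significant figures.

B ≈ 13.2 μT

For a finite straight segment, B = (μ₀I/4πd)(sinθ₁ + sinθ₂), where θ₁, θ₂ are the angles from the perpendicular to each end.
The perpendicular distance is d = 0.274 m; the end-offsets along the wire are a = 0.281 m and b = 0.544 m.
sinθ₁ = 0.281/√(0.281²+0.274²) = 0.7160; sinθ₂ = 0.544/√(0.544²+0.274²) = 0.8931.
B = (4π×10⁻⁷ × 22.5) / (4π × 0.274) × (0.7160 + 0.8931) = 1.32×10⁻⁵ T.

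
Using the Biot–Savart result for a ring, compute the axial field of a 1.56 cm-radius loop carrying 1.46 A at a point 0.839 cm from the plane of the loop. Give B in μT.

On the axis of a circular loop, B = μ₀IR² / [2(R²+z²)^(3/2)].
R² + z² = (0.0156)² + (0.00839)² = 0.0003138 m², and (R²+z²)^(3/2) = 5.56×10⁻⁶ m³.
B = (4π×10⁻⁷ × 1.46 × 0.0002434) / (2 × 5.56×10⁻⁶) = 4.02×10⁻⁵ T.

B ≈ 40.2 μT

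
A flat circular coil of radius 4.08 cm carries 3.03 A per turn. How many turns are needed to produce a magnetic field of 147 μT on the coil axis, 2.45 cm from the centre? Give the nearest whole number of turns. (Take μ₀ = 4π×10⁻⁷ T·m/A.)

For an N-turn coil, B = Nμ₀IR²/[2(R²+z²)^(3/2)]. A single turn gives B₁ = 2.94×10⁻⁵ T with R = 0.0408 m, z = 0.0245 m.
N = B/B₁ = 1.47×10⁻⁴ / 2.94×10⁻⁵ = 5.00.

N = 5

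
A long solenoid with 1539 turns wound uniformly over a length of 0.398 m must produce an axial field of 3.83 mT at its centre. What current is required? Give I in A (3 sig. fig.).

I ≈ 0.788 A

Inside a long solenoid B = μ₀nI with n = 3867 m⁻¹, so I = B/(μ₀n).
I = 3.83×10⁻³ / (4π×10⁻⁷ × 3867) = 0.788 A.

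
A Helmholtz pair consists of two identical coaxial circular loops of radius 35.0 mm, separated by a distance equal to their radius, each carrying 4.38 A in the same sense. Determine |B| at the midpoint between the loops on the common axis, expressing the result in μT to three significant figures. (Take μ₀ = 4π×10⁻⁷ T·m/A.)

B ≈ 113 μT

Each loop contributes B = μ₀IR²/[2(R²+z²)^(3/2)] on the axis, with z measured from that loop.
Loop 1 (z = 0.0175 m): B₁ = 5.63×10⁻⁵ T. Loop 2 (z = 0.0175 m): B₂ = 5.63×10⁻⁵ T.
The fields add: B = B₁ + B₂ = 1.13×10⁻⁴ T.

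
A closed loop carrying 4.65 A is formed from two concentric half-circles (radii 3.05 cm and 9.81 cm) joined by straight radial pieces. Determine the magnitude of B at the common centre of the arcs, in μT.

The radial connectors point toward the centre, so dl × r̂ = 0 and they contribute nothing.
Each semicircle gives μ₀I/(4R): inner arc 4.79×10⁻⁵ T, outer arc 1.49×10⁻⁵ T.
The two arcs carry current in opposite angular senses, so their fields oppose: B = |4.79×10⁻⁵ − 1.49×10⁻⁵| = 3.30×10⁻⁵ T.

B ≈ 33.0 μT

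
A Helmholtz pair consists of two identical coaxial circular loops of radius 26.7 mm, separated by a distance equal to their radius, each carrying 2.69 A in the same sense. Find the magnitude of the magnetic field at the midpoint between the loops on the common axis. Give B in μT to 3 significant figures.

B ≈ 90.6 μT

Each loop contributes B = μ₀IR²/[2(R²+z²)^(3/2)] on the axis, with z measured from that loop.
Loop 1 (z = 0.01335 m): B₁ = 4.53×10⁻⁵ T. Loop 2 (z = 0.01335 m): B₂ = 4.53×10⁻⁵ T.
The fields add: B = B₁ + B₂ = 9.06×10⁻⁵ T.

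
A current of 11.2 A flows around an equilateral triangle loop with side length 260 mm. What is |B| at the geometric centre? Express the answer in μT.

B ≈ 77.5 μT

Each side is a finite straight segment at perpendicular distance d = a/(2 tan(π/3)) = 0.07506 m from the centre, with end-angles ±π/3.
One side contributes B₁ = (μ₀I/4πd)·2 sin(π/3) = 2.58×10⁻⁵ T.
All 3 sides add in the same direction: B = 3 × 2.58×10⁻⁵ = 7.75×10⁻⁵ T.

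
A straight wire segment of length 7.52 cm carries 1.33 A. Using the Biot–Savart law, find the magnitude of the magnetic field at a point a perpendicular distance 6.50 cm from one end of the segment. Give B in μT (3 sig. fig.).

B ≈ 1.55 μT

For a finite straight segment, B = (μ₀I/4πd)(sinθ₁ + sinθ₂), where θ₁, θ₂ are the angles from the perpendicular to each end.
The perpendicular foot is at one end, so the two end-offsets along the wire are 0 and L = 0.0752 m.
sinθ₁ = 0/√(0²+0.065²) = 0.0000; sinθ₂ = 0.0752/√(0.0752²+0.065²) = 0.7566.
B = (4π×10⁻⁷ × 1.33) / (4π × 0.065) × (0.0000 + 0.7566) = 1.55×10⁻⁶ T.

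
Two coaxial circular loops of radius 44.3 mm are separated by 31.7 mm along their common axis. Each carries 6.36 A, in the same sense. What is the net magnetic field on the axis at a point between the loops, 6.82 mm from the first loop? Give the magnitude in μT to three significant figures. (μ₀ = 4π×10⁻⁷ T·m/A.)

Each loop contributes B = μ₀IR²/[2(R²+z²)^(3/2)] on the axis, with z measured from that loop.
Loop 1 (z = 0.00682 m): B₁ = 8.71×10⁻⁵ T. Loop 2 (z = 0.02488 m): B₂ = 5.98×10⁻⁵ T.
The fields add: B = B₁ + B₂ = 1.47×10⁻⁴ T.

B ≈ 147 μT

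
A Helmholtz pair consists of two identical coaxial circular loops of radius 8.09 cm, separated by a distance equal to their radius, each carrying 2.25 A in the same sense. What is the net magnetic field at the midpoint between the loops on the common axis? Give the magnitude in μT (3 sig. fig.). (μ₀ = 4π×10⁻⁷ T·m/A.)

Each loop contributes B = μ₀IR²/[2(R²+z²)^(3/2)] on the axis, with z measured from that loop.
Loop 1 (z = 0.04045 m): B₁ = 1.25×10⁻⁵ T. Loop 2 (z = 0.04045 m): B₂ = 1.25×10⁻⁵ T.
The fields add: B = B₁ + B₂ = 2.50×10⁻⁵ T.

B ≈ 25.0 μT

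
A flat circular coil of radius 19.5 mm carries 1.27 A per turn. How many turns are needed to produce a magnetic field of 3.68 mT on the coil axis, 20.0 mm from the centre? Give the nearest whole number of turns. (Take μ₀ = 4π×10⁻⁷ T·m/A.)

For an N-turn coil, B = Nμ₀IR²/[2(R²+z²)^(3/2)]. A single turn gives B₁ = 1.39×10⁻⁵ T with R = 0.0195 m, z = 0.02 m.
N = B/B₁ = 3.68×10⁻³ / 1.39×10⁻⁵ = 264.33.

N = 264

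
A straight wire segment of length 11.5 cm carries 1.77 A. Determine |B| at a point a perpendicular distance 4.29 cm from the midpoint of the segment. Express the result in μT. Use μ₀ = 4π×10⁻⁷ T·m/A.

For a finite straight segment, B = (μ₀I/4πd)(sinθ₁ + sinθ₂), where θ₁, θ₂ are the angles from the perpendicular to each end.
The perpendicular from the point meets the wire at its midpoint, so each end is L/2 = 0.0575 m away along the wire.
sinθ₁ = 0.0575/√(0.0575²+0.0429²) = 0.8015; sinθ₂ = 0.0575/√(0.0575²+0.0429²) = 0.8015.
B = (4π×10⁻⁷ × 1.77) / (4π × 0.0429) × (0.8015 + 0.8015) = 6.61×10⁻⁶ T.

B ≈ 6.61 μT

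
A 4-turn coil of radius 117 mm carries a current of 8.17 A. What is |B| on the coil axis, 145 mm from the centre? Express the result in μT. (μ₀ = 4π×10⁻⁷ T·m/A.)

B ≈ 43.5 μT

For an N-turn flat coil, B = Nμ₀IR²/[2(R²+z²)^(3/2)] with R = 0.117 m, z = 0.145 m.
B = 4 × 1.09×10⁻⁵ T = 4.35×10⁻⁵ T.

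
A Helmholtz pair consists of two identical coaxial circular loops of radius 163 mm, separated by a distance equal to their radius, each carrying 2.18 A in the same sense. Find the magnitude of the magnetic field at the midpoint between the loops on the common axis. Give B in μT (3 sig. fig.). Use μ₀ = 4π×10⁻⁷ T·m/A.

B ≈ 12.0 μT

Each loop contributes B = μ₀IR²/[2(R²+z²)^(3/2)] on the axis, with z measured from that loop.
Loop 1 (z = 0.0815 m): B₁ = 6.01×10⁻⁶ T. Loop 2 (z = 0.0815 m): B₂ = 6.01×10⁻⁶ T.
The fields add: B = B₁ + B₂ = 1.20×10⁻⁵ T.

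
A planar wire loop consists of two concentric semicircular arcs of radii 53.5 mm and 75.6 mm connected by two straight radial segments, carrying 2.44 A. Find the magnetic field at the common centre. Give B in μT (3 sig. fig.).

The radial connectors point toward the centre, so dl × r̂ = 0 and they contribute nothing.
Each semicircle gives μ₀I/(4R): inner arc 1.43×10⁻⁵ T, outer arc 1.01×10⁻⁵ T.
The two arcs carry current in opposite angular senses, so their fields oppose: B = |1.43×10⁻⁵ − 1.01×10⁻⁵| = 4.19×10⁻⁶ T.

B ≈ 4.19 μT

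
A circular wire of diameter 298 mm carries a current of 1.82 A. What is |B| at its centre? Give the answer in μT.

At the centre of a circular loop the Biot–Savart law gives B = μ₀I/(2R) (so R = 0.149 m).
B = (4π×10⁻⁷ × 1.82) / (2 × 0.149) = 7.67×10⁻⁶ T.

B ≈ 7.67 μT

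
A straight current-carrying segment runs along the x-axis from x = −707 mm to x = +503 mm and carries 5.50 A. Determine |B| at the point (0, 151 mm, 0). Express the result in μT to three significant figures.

B ≈ 7.05 μT

For a finite straight segment, B = (μ₀I/4πd)(sinθ₁ + sinθ₂), where θ₁, θ₂ are the angles from the perpendicular to each end.
The perpendicular distance is d = 0.151 m; the end-offsets along the wire are a = 0.707 m and b = 0.503 m.
sinθ₁ = 0.707/√(0.707²+0.151²) = 0.9779; sinθ₂ = 0.503/√(0.503²+0.151²) = 0.9578.
B = (4π×10⁻⁷ × 5.50) / (4π × 0.151) × (0.9779 + 0.9578) = 7.05×10⁻⁶ T.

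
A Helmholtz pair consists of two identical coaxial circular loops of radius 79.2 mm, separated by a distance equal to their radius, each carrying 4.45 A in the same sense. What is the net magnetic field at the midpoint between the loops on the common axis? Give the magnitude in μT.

Each loop contributes B = μ₀IR²/[2(R²+z²)^(3/2)] on the axis, with z measured from that loop.
Loop 1 (z = 0.0396 m): B₁ = 2.53×10⁻⁵ T. Loop 2 (z = 0.0396 m): B₂ = 2.53×10⁻⁵ T.
The fields add: B = B₁ + B₂ = 5.05×10⁻⁵ T.

B ≈ 50.5 μT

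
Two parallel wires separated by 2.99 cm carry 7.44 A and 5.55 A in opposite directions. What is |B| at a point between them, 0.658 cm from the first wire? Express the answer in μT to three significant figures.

B ≈ 274 μT

Each long wire gives B = μ₀I/(2πd). Distances are d₁ = 0.00658 m and d₂ = 0.02332 m.
B₁ = 2.26×10⁻⁴ T, B₂ = 4.76×10⁻⁵ T.
Between antiparallel currents both contributions point the same way, so they add. B = B₁ + B₂ = 2.26×10⁻⁴ + 4.76×10⁻⁵ = 2.74×10⁻⁴ T.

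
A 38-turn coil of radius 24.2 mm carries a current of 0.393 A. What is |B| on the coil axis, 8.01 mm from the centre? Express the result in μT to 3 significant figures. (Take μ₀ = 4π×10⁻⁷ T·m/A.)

B ≈ 332 μT

For an N-turn flat coil, B = Nμ₀IR²/[2(R²+z²)^(3/2)] with R = 0.0242 m, z = 0.00801 m.
B = 38 × 8.73×10⁻⁶ T = 3.32×10⁻⁴ T.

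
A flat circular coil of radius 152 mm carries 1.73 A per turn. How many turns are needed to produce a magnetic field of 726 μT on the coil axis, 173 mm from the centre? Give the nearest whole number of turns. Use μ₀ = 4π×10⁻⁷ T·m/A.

For an N-turn coil, B = Nμ₀IR²/[2(R²+z²)^(3/2)]. A single turn gives B₁ = 2.06×10⁻⁶ T with R = 0.152 m, z = 0.173 m.
N = B/B₁ = 7.26×10⁻⁴ / 2.06×10⁻⁶ = 353.06.

N = 353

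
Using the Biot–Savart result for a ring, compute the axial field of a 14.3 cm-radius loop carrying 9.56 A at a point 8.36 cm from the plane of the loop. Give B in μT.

B ≈ 27.0 μT

On the axis of a circular loop, B = μ₀IR² / [2(R²+z²)^(3/2)].
R² + z² = (0.143)² + (0.0836)² = 0.02744 m², and (R²+z²)^(3/2) = 4.54×10⁻³ m³.
B = (4π×10⁻⁷ × 9.56 × 0.02045) / (2 × 4.54×10⁻³) = 2.70×10⁻⁵ T.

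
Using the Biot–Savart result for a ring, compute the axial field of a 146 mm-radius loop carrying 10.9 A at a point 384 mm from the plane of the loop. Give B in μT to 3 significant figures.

B ≈ 2.11 μT

On the axis of a circular loop, B = μ₀IR² / [2(R²+z²)^(3/2)].
R² + z² = (0.146)² + (0.384)² = 0.1688 m², and (R²+z²)^(3/2) = 6.93×10⁻² m³.
B = (4π×10⁻⁷ × 10.9 × 0.02132) / (2 × 6.93×10⁻²) = 2.11×10⁻⁶ T.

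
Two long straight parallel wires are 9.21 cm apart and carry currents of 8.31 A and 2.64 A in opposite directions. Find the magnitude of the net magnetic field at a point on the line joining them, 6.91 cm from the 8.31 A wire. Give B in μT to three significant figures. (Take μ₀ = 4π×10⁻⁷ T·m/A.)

Each long wire gives B = μ₀I/(2πd). Distances are d₁ = 0.0691 m and d₂ = 0.023 m.
B₁ = 2.41×10⁻⁵ T, B₂ = 2.30×10⁻⁵ T.
Between antiparallel currents both contributions point the same way, so they add. B = B₁ + B₂ = 2.41×10⁻⁵ + 2.30×10⁻⁵ = 4.70×10⁻⁵ T.

B ≈ 47.0 μT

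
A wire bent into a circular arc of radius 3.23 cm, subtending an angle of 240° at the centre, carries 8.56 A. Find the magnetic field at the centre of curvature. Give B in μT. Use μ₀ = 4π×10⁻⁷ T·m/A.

B ≈ 111 μT

The Biot–Savart field of a circular arc at its centre is B = μ₀Iφ/(4πR), with φ = 4.189 rad.
B = (4π×10⁻⁷ × 8.56 × 4.189) / (4π × 0.0323) = 1.11×10⁻⁴ T.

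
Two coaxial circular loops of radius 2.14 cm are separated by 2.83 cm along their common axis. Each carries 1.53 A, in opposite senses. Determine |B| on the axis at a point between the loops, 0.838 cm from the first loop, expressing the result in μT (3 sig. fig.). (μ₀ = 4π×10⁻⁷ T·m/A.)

Each loop contributes B = μ₀IR²/[2(R²+z²)^(3/2)] on the axis, with z measured from that loop.
Loop 1 (z = 0.00838 m): B₁ = 3.63×10⁻⁵ T. Loop 2 (z = 0.01992 m): B₂ = 1.76×10⁻⁵ T.
The fields oppose: B = |B₁ − B₂| = 1.87×10⁻⁵ T.

B ≈ 18.7 μT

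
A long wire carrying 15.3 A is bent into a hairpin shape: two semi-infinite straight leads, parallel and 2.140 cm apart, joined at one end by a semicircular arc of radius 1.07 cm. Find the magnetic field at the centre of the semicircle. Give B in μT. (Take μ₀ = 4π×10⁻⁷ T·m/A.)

The semicircular arc contributes B_arc = μ₀I·π/(4πR) = μ₀I/(4R) = 4.49×10⁻⁴ T.
Each semi-infinite lead is at perpendicular distance R = 0.0107 m from the centre, with the perpendicular foot at its near end, so it contributes μ₀I/(4πR); both point the same way, together 2.86×10⁻⁴ T.
Arc and leads all point the same direction: B = 4.49×10⁻⁴ + 2.86×10⁻⁴ = 7.35×10⁻⁴ T.

B ≈ 735 μT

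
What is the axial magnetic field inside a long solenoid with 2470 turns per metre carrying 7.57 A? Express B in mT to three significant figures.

Inside a long solenoid, B = μ₀nI with n = 2470 turns/m.
B = 4π×10⁻⁷ × 2470 × 7.57 = 2.35×10⁻² T.

B ≈ 23.5 mT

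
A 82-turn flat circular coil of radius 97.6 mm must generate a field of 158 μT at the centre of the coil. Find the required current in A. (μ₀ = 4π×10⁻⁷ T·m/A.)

For an N-turn coil, B = Nμ₀I/(2R) with R = 0.0976 m, so I = 2RB/(Nμ₀) = 2 × 0.0976 × 1.58×10⁻⁴ / (82 × 4π×10⁻⁷) = 0.299 A.

I ≈ 0.299 A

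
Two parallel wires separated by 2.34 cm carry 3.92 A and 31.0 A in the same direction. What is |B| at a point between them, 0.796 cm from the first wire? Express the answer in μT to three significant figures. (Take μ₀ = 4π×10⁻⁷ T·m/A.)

Each long wire gives B = μ₀I/(2πd). Distances are d₁ = 0.00796 m and d₂ = 0.01544 m.
B₁ = 9.85×10⁻⁵ T, B₂ = 4.02×10⁻⁴ T.
Between parallel currents the two contributions point in opposite directions, so they subtract. B = |B₁ − B₂| = |9.85×10⁻⁵ − 4.02×10⁻⁴| = 3.03×10⁻⁴ T.

B ≈ 303 μT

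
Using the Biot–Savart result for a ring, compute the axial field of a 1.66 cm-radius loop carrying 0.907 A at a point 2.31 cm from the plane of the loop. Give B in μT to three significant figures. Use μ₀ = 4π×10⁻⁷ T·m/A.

B ≈ 6.82 μT

On the axis of a circular loop, B = μ₀IR² / [2(R²+z²)^(3/2)].
R² + z² = (0.0166)² + (0.0231)² = 0.0008092 m², and (R²+z²)^(3/2) = 2.30×10⁻⁵ m³.
B = (4π×10⁻⁷ × 0.907 × 0.0002756) / (2 × 2.30×10⁻⁵) = 6.82×10⁻⁶ T.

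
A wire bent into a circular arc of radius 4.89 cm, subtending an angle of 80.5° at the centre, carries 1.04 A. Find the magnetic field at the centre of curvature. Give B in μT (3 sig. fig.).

The Biot–Savart field of a circular arc at its centre is B = μ₀Iφ/(4πR), with φ = 1.405 rad.
B = (4π×10⁻⁷ × 1.04 × 1.405) / (4π × 0.0489) = 2.99×10⁻⁶ T.

B ≈ 2.99 μT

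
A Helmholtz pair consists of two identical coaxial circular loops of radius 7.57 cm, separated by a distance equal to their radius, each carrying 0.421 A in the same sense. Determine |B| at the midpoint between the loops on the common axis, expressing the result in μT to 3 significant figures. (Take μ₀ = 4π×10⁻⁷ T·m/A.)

Each loop contributes B = μ₀IR²/[2(R²+z²)^(3/2)] on the axis, with z measured from that loop.
Loop 1 (z = 0.03785 m): B₁ = 2.50×10⁻⁶ T. Loop 2 (z = 0.03785 m): B₂ = 2.50×10⁻⁶ T.
The fields add: B = B₁ + B₂ = 5.00×10⁻⁶ T.

B ≈ 5.00 μT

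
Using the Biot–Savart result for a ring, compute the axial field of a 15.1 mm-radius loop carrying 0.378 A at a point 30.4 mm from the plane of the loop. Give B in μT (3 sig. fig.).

B ≈ 1.38 μT

On the axis of a circular loop, B = μ₀IR² / [2(R²+z²)^(3/2)].
R² + z² = (0.0151)² + (0.0304)² = 0.001152 m², and (R²+z²)^(3/2) = 3.91×10⁻⁵ m³.
B = (4π×10⁻⁷ × 0.378 × 0.000228) / (2 × 3.91×10⁻⁵) = 1.38×10⁻⁶ T.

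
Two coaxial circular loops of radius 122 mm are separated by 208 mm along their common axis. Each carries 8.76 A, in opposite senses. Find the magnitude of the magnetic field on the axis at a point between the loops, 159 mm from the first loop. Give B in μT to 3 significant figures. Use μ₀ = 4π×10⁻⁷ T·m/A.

Each loop contributes B = μ₀IR²/[2(R²+z²)^(3/2)] on the axis, with z measured from that loop.
Loop 1 (z = 0.159 m): B₁ = 1.02×10⁻⁵ T. Loop 2 (z = 0.049 m): B₂ = 3.60×10⁻⁵ T.
The fields oppose: B = |B₁ − B₂| = 2.59×10⁻⁵ T.

B ≈ 25.9 μT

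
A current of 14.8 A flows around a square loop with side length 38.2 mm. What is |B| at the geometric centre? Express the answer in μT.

Each side is a finite straight segment at perpendicular distance d = a/(2 tan(π/4)) = 0.0191 m from the centre, with end-angles ±π/4.
One side contributes B₁ = (μ₀I/4πd)·2 sin(π/4) = 1.10×10⁻⁴ T.
All 4 sides add in the same direction: B = 4 × 1.10×10⁻⁴ = 4.38×10⁻⁴ T.

B ≈ 438 μT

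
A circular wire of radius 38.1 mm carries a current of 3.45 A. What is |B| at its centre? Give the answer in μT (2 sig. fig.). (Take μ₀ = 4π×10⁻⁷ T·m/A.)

B ≈ 57 μT

At the centre of a circular loop the Biot–Savart law gives B = μ₀I/(2R).
B = (4π×10⁻⁷ × 3.45) / (2 × 0.0381) = 5.69×10⁻⁵ T.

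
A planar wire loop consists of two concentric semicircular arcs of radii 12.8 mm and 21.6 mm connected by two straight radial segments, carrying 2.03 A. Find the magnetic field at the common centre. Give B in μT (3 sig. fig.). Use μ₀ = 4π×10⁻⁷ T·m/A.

The radial connectors point toward the centre, so dl × r̂ = 0 and they contribute nothing.
Each semicircle gives μ₀I/(4R): inner arc 4.98×10⁻⁵ T, outer arc 2.95×10⁻⁵ T.
The two arcs carry current in opposite angular senses, so their fields oppose: B = |4.98×10⁻⁵ − 2.95×10⁻⁵| = 2.03×10⁻⁵ T.

B ≈ 20.3 μT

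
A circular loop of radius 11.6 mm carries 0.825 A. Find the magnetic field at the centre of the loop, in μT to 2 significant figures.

At the centre of a circular loop the Biot–Savart law gives B = μ₀I/(2R).
B = (4π×10⁻⁷ × 0.825) / (2 × 0.0116) = 4.47×10⁻⁵ T.

B ≈ 45 μT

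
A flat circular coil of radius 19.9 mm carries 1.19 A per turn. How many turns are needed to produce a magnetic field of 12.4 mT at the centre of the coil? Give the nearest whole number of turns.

N = 330

For an N-turn coil, B = Nμ₀I/(2R). A single turn gives B₁ = 3.76×10⁻⁵ T with R = 0.0199 m.
N = B/B₁ = 1.24×10⁻² / 3.76×10⁻⁵ = 330.03.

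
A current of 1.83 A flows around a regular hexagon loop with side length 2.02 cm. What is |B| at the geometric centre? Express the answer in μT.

Each side is a finite straight segment at perpendicular distance d = a/(2 tan(π/6)) = 0.01749 m from the centre, with end-angles ±π/6.
One side contributes B₁ = (μ₀I/4πd)·2 sin(π/6) = 1.05×10⁻⁵ T.
All 6 sides add in the same direction: B = 6 × 1.05×10⁻⁵ = 6.28×10⁻⁵ T.

B ≈ 62.8 μT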